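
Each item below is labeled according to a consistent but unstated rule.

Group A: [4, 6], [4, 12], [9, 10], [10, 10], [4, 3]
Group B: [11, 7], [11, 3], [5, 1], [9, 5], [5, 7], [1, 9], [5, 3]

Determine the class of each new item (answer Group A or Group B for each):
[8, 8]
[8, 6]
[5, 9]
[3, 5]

Group A, Group A, Group B, Group B

The distinguishing property — product is even — holds for all the 'Group A' cases and none of the 'Group B' cases.
Group A: [8, 8], since 8·8 = 64. Group A: [8, 6], since 8·6 = 48. Group B: [5, 9], since 5·9 = 45. Group B: [3, 5], since 3·5 = 15.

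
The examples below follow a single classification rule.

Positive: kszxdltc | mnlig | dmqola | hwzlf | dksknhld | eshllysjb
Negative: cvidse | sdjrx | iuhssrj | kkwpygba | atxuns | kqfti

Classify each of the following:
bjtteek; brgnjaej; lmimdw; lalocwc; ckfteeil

Negative, Negative, Positive, Positive, Positive

One predicate separates the groups cleanly: contains 'l'.
bjtteek → no 'l' → Negative. brgnjaej → no 'l' → Negative. lmimdw → has 'l' → Positive. lalocwc → has 'l' → Positive. ckfteeil → has 'l' → Positive.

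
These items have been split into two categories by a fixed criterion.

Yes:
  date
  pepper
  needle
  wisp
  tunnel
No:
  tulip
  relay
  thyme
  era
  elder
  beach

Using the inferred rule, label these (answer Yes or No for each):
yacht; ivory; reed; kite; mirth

No, No, Yes, Yes, No

The common property of the 'Yes' items is: even length. No 'No' item has it.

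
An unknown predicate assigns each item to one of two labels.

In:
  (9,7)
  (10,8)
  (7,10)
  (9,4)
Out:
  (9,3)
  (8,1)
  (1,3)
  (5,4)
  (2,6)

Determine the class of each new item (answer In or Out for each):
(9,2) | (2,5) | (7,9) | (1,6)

Out, Out, In, Out

Every 'In' example satisfies: sum ≥ 13. None of the 'Out' examples do.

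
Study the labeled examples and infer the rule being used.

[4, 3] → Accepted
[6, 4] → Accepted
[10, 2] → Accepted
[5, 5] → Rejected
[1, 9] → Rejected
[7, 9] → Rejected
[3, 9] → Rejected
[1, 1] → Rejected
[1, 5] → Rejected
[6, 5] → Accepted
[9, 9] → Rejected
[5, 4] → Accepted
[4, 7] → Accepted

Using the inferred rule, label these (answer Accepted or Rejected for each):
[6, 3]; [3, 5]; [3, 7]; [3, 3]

Rule: product is even. This holds for each 'Accepted' example and fails for each 'Rejected' one.
Accepted: [6, 3], since 6·3 = 18.
Rejected: [3, 5], since 3·5 = 15.
Rejected: [3, 7], since 3·7 = 21.
Rejected: [3, 3], since 3·3 = 9.

Accepted, Rejected, Rejected, Rejected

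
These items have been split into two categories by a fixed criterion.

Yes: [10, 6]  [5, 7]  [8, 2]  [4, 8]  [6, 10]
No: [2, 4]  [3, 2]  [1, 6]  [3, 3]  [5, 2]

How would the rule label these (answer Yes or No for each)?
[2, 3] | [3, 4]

No, No

The distinguishing property — sum ≥ 10 — holds for all the 'Yes' cases and none of the 'No' cases.
No: [2, 3], since 2+3 = 5. No: [3, 4], since 3+4 = 7.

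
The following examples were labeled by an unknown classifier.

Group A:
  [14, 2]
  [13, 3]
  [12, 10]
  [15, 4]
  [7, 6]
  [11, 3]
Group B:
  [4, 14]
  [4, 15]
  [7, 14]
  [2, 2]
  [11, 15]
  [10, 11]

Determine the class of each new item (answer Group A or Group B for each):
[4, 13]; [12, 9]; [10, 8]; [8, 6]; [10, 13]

Group B, Group A, Group A, Group A, Group B

All 'Group A' examples share one property — first > second — and every 'Group B' example lacks it.
[4, 13]: 4 < 13, does not pass → Group B. [12, 9]: 12 > 9, passes → Group A. [10, 8]: 10 > 8, passes → Group A. [8, 6]: 8 > 6, passes → Group A. [10, 13]: 10 < 13, does not pass → Group B.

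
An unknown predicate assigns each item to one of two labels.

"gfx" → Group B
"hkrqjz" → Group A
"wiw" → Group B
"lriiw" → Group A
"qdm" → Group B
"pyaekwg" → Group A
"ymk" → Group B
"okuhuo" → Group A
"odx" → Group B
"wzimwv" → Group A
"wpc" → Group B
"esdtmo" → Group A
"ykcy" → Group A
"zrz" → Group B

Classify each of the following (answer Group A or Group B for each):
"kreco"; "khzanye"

Group A, Group A

The distinguishing property — length ≥ 4 — holds for all the 'Group A' cases and none of the 'Group B' cases.
Group A: "kreco", since length 5.
Group A: "khzanye", since length 7.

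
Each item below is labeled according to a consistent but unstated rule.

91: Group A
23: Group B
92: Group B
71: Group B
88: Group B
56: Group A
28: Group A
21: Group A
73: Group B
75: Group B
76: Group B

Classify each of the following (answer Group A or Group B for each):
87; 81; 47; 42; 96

Group B, Group B, Group B, Group A, Group B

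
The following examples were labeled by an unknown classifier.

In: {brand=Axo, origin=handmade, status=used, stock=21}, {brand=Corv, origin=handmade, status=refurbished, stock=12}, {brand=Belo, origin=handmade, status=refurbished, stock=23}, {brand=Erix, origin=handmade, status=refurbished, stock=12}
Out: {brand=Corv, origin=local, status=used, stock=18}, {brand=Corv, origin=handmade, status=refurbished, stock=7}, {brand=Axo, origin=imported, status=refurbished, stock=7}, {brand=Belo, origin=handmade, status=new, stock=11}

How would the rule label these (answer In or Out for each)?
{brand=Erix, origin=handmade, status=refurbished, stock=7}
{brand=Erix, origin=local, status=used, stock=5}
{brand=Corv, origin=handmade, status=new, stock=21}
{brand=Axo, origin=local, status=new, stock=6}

The simplest hypothesis consistent with all the labels is: origin is handmade AND stock ≥ 12.
{brand=Erix, origin=handmade, status=refurbished, stock=7}: origin is handmade, stock = 7 — fails this test, so Out. {brand=Erix, origin=local, status=used, stock=5}: origin is local, stock = 5 — fails this test, so Out. {brand=Corv, origin=handmade, status=new, stock=21}: origin is handmade, stock = 21 — checks out, so In. {brand=Axo, origin=local, status=new, stock=6}: origin is local, stock = 6 — fails this test, so Out.

Out, Out, In, Out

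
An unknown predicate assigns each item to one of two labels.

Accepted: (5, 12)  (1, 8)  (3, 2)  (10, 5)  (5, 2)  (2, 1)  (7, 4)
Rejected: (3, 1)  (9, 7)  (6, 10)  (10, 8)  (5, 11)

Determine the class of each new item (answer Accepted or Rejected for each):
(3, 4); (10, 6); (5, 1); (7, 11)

Accepted, Rejected, Rejected, Rejected

'Accepted' ⟺ sum is odd.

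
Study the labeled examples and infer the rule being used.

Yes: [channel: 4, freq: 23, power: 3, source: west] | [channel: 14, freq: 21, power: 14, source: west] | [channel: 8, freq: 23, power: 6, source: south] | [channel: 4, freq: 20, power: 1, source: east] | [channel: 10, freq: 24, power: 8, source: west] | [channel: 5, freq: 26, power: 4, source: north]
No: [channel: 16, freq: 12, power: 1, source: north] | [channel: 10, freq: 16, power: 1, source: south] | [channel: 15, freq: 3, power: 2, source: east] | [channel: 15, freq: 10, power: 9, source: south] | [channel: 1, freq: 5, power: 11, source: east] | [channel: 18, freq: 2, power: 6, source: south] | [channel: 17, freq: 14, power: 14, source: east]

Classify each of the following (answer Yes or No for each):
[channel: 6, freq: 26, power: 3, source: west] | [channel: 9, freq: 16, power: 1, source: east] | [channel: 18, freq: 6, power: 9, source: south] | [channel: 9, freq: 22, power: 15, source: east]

Yes, No, No, Yes

All 'Yes' examples share one property — freq ≥ 20 — and every 'No' example lacks it.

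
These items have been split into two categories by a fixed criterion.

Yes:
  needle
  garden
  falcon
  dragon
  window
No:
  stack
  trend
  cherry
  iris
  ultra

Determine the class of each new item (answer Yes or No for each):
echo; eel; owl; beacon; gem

The classifier is using: even length AND contains 'n'.
echo — length 4, no 'n', hence No.
eel — length 3, no 'n', hence No.
owl — length 3, no 'n', hence No.
beacon — length 6, has 'n', hence Yes.
gem — length 3, no 'n', hence No.

No, No, No, Yes, No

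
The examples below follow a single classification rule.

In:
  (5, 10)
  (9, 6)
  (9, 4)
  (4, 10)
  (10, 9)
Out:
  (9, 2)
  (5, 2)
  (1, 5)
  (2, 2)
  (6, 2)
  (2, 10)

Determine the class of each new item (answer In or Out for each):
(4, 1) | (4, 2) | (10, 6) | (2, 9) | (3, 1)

Out, Out, In, Out, Out

The classifier is using: sum ≥ 13.
(4, 1): 4+1 = 5, fails this test → Out. (4, 2): 4+2 = 6, fails this test → Out. (10, 6): 10+6 = 16, qualifies → In. (2, 9): 2+9 = 11, fails this test → Out. (3, 1): 3+1 = 4, fails this test → Out.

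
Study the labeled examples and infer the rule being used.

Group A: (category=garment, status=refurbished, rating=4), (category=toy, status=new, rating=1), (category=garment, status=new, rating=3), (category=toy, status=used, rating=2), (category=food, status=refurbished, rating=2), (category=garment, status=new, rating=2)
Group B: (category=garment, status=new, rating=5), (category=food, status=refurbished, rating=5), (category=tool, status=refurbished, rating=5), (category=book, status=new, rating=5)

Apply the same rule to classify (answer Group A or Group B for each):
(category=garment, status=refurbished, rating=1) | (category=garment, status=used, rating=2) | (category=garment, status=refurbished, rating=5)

Group A, Group A, Group B

One predicate separates the groups cleanly: rating ≤ 4.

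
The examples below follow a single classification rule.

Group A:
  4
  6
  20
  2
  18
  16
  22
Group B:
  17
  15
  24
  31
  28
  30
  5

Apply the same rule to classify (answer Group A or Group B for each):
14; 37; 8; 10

Every 'Group A' example satisfies: even AND at most 22. None of the 'Group B' examples do.
14 → 14 is even, 14 ≤ 22 → Group A.
37 → 37 is odd, 37 > 22 → Group B.
8 → 8 is even, 8 ≤ 22 → Group A.
10 → 10 is even, 10 ≤ 22 → Group A.

Group A, Group B, Group A, Group A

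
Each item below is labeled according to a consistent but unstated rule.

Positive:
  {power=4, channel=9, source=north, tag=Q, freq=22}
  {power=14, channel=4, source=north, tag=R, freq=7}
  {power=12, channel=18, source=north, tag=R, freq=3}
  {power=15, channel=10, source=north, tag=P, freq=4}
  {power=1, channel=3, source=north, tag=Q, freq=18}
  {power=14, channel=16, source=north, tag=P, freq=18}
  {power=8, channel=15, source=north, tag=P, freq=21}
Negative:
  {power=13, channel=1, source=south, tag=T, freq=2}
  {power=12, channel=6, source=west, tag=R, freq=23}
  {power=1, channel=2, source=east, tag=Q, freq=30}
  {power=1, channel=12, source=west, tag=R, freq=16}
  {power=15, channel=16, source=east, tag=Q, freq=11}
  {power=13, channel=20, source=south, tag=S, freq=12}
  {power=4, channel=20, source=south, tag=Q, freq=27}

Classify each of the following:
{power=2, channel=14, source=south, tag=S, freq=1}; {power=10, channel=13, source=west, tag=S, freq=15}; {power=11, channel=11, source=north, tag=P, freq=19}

The classifier is using: source is north.
{power=2, channel=14, source=south, tag=S, freq=1} → source is south → Negative. {power=10, channel=13, source=west, tag=S, freq=15} → source is west → Negative. {power=11, channel=11, source=north, tag=P, freq=19} → source is north → Positive.

Negative, Negative, Positive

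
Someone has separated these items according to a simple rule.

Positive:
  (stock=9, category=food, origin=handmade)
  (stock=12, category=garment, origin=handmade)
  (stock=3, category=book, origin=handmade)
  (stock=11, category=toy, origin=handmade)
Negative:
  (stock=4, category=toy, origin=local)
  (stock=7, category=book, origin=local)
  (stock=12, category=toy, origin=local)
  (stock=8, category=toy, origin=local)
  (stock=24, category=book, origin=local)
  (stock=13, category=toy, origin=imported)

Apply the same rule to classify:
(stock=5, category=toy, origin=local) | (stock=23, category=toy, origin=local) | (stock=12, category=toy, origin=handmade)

The rule appears to be: origin is handmade.

Negative, Negative, Positive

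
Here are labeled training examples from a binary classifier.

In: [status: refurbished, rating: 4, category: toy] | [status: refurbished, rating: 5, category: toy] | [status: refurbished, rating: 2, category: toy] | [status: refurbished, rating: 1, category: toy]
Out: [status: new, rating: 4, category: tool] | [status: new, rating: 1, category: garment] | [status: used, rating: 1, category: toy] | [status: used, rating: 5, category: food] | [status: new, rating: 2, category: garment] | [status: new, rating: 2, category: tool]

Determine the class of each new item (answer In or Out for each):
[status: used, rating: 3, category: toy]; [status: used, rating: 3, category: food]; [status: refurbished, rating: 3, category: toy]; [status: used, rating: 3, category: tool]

Out, Out, In, Out

All 'In' examples share one property — status is refurbished — and every 'Out' example lacks it.
[status: used, rating: 3, category: toy] → status is used → Out. [status: used, rating: 3, category: food] → status is used → Out. [status: refurbished, rating: 3, category: toy] → status is refurbished → In. [status: used, rating: 3, category: tool] → status is used → Out.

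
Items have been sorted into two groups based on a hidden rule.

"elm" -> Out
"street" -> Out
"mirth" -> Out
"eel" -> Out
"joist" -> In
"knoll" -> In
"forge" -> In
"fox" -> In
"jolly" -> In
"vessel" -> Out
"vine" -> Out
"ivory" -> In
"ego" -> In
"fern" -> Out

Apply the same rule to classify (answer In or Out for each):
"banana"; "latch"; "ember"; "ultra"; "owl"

The distinguishing property — contains 'o' — holds for all the 'In' cases and none of the 'Out' cases.
"banana" — no 'o', hence Out. "latch" — no 'o', hence Out. "ember" — no 'o', hence Out. "ultra" — no 'o', hence Out. "owl" — has 'o', hence In.

Out, Out, Out, Out, In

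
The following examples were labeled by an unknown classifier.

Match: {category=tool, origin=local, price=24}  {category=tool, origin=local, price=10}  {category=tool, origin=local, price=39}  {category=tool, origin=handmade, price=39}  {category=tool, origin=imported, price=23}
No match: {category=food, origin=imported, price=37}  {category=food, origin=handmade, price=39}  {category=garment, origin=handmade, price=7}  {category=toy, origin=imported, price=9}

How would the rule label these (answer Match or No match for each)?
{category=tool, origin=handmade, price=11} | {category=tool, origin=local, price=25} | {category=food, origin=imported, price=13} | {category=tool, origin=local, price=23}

Match, Match, No match, Match

Every 'Match' example satisfies: category is tool. None of the 'No match' examples do.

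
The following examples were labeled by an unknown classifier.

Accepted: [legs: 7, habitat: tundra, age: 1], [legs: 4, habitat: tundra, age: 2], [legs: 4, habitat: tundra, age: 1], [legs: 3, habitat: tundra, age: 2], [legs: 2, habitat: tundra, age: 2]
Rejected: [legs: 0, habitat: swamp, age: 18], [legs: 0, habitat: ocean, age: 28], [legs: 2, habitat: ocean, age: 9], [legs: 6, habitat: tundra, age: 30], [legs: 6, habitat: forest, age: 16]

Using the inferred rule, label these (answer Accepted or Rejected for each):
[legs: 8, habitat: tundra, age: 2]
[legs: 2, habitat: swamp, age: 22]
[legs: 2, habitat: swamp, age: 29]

Accepted, Rejected, Rejected

All 'Accepted' examples share one property — age ≤ 2 — and every 'Rejected' example lacks it.
[legs: 8, habitat: tundra, age: 2] — age = 2, hence Accepted. [legs: 2, habitat: swamp, age: 22] — age = 22, hence Rejected. [legs: 2, habitat: swamp, age: 29] — age = 29, hence Rejected.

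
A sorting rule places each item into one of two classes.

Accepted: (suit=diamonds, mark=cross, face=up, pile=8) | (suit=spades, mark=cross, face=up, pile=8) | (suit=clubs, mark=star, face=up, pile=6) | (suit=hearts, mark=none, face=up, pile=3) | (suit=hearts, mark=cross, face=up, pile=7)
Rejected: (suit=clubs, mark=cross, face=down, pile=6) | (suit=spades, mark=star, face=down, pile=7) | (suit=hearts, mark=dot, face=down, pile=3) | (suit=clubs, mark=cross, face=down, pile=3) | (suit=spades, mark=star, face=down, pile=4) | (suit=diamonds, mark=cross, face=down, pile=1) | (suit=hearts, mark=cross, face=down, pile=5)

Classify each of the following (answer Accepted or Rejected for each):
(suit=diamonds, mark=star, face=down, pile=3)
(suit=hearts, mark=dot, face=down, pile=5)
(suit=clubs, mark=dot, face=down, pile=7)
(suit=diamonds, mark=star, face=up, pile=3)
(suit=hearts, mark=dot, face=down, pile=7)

Rejected, Rejected, Rejected, Accepted, Rejected

Comparing the two groups points to one rule — face is up.
(suit=diamonds, mark=star, face=down, pile=3): Rejected (face is down). (suit=hearts, mark=dot, face=down, pile=5): Rejected (face is down). (suit=clubs, mark=dot, face=down, pile=7): Rejected (face is down). (suit=diamonds, mark=star, face=up, pile=3): Accepted (face is up). (suit=hearts, mark=dot, face=down, pile=7): Rejected (face is down).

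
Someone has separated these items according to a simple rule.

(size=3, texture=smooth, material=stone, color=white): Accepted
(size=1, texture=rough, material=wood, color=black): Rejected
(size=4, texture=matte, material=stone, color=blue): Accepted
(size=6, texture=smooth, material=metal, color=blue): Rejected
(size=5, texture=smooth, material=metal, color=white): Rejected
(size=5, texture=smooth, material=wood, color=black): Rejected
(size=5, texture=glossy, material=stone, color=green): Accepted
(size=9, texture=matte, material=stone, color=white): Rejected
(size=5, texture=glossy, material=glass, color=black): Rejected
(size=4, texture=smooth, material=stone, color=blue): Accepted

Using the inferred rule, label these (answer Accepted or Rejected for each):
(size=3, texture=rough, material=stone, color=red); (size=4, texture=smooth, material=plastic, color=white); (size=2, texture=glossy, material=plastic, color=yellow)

The classifier is using: material is stone AND size ≤ 5.

Accepted, Rejected, Rejected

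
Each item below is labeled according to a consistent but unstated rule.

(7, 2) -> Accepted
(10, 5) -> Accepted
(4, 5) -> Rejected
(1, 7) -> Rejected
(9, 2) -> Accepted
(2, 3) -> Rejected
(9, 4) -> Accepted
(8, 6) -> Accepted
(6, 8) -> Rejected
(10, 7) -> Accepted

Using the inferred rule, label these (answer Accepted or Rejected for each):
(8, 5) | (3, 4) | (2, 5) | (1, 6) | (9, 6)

Accepted, Rejected, Rejected, Rejected, Accepted

Every 'Accepted' example satisfies: first > second. None of the 'Rejected' examples do.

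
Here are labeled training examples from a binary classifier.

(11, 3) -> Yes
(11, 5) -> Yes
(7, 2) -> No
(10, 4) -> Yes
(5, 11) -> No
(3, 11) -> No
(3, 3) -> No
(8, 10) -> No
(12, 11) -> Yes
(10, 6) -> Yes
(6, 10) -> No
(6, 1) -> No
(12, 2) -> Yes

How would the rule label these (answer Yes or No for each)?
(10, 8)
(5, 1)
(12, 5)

Yes, No, Yes

The pattern is that an item is 'Yes' exactly when: first ≥ 10.
(10, 8): first 10 — satisfies this, so Yes.
(5, 1): first 5 — doesn't qualify, so No.
(12, 5): first 12 — satisfies this, so Yes.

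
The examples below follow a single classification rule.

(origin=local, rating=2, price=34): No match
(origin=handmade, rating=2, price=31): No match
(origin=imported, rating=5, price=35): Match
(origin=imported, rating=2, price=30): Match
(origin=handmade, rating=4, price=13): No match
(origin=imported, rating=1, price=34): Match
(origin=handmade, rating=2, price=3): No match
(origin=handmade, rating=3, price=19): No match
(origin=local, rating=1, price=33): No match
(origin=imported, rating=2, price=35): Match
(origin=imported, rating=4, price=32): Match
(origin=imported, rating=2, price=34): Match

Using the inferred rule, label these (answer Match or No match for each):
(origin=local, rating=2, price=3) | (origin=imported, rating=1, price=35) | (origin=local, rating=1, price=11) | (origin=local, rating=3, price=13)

No match, Match, No match, No match

Looking at the examples, the only property every 'Match' case has and every 'No match' case lacks is: origin is imported.
(origin=local, rating=2, price=3): origin is local, doesn't qualify → No match.
(origin=imported, rating=1, price=35): origin is imported, matches → Match.
(origin=local, rating=1, price=11): origin is local, doesn't qualify → No match.
(origin=local, rating=3, price=13): origin is local, doesn't qualify → No match.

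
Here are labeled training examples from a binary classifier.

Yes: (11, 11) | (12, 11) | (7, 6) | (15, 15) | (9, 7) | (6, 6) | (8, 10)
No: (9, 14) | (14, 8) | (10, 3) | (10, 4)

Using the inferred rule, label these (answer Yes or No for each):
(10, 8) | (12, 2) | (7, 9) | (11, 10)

Yes, No, Yes, Yes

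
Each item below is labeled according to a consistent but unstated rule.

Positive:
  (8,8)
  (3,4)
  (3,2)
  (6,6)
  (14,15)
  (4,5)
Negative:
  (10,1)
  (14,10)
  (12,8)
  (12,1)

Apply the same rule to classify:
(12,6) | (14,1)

All 'Positive' examples share one property — |first − second| ≤ 1 — and every 'Negative' example lacks it.

Negative, Negative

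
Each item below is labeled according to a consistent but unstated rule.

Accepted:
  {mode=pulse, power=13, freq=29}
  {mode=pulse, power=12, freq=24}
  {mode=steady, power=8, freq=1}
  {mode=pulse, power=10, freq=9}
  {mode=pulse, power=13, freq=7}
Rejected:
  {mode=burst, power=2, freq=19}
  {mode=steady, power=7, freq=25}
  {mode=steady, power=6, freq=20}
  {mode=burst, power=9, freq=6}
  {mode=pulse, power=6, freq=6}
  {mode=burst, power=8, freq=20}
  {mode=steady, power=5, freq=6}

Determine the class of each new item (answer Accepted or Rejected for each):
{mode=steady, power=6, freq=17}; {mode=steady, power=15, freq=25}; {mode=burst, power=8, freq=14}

Rejected, Accepted, Rejected

One predicate separates the groups cleanly: power ≥ 10 OR freq = 1.
{mode=steady, power=6, freq=17}: power = 6, freq = 17 — lacks this property, so Rejected.
{mode=steady, power=15, freq=25}: power = 15, freq = 25 — qualifies, so Accepted.
{mode=burst, power=8, freq=14}: power = 8, freq = 14 — lacks this property, so Rejected.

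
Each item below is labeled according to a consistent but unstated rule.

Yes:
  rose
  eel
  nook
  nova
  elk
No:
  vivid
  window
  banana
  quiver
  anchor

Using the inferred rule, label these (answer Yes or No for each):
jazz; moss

Rule: length ≤ 4. This holds for each 'Yes' example and fails for each 'No' one.
Yes: jazz, since length 4.
Yes: moss, since length 4.

Yes, Yes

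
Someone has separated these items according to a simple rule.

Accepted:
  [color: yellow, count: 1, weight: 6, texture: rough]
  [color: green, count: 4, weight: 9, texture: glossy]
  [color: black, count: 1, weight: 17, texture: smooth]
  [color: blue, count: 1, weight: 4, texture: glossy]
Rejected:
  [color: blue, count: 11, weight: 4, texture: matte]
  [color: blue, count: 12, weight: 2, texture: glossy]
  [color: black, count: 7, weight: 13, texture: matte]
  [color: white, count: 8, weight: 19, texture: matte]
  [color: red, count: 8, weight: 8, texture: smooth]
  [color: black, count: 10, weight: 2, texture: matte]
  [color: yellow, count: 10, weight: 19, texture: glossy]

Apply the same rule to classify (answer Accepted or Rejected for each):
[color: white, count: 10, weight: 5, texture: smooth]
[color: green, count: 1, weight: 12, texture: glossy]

The classifier is using: count ≤ 4.
[color: white, count: 10, weight: 5, texture: smooth]: count = 10 — does not satisfy this, so Rejected. [color: green, count: 1, weight: 12, texture: glossy]: count = 1 — passes, so Accepted.

Rejected, Accepted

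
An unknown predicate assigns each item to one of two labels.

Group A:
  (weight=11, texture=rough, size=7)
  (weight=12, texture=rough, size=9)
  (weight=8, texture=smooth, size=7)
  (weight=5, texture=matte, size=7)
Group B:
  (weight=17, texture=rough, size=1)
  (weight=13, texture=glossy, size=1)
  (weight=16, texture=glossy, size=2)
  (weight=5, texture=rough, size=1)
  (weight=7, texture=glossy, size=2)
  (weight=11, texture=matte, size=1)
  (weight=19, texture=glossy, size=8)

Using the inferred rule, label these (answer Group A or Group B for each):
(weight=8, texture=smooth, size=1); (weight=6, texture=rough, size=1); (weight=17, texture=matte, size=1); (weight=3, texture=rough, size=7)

Group B, Group B, Group B, Group A

All 'Group A' examples share one property — weight ≤ 12 AND size ≥ 7 — and every 'Group B' example lacks it.
(weight=8, texture=smooth, size=1): weight = 8, size = 1, fails this test → Group B.
(weight=6, texture=rough, size=1): weight = 6, size = 1, fails this test → Group B.
(weight=17, texture=matte, size=1): weight = 17, size = 1, fails this test → Group B.
(weight=3, texture=rough, size=7): weight = 3, size = 7, passes → Group A.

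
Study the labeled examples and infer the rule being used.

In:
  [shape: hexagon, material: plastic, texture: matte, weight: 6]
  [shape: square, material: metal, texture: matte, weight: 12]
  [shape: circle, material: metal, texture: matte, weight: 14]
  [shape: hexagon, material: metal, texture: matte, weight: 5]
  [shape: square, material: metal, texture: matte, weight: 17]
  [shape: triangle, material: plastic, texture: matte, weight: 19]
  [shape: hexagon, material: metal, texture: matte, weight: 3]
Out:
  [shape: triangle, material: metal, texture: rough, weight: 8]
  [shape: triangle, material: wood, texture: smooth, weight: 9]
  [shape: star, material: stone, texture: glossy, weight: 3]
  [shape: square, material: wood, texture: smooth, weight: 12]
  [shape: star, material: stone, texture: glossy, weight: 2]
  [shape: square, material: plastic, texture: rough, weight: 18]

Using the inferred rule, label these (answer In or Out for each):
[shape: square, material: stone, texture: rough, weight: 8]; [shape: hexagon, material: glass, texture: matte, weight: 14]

The simplest hypothesis consistent with all the labels is: texture is matte.
[shape: square, material: stone, texture: rough, weight: 8]: Out (texture is rough).
[shape: hexagon, material: glass, texture: matte, weight: 14]: In (texture is matte).

Out, In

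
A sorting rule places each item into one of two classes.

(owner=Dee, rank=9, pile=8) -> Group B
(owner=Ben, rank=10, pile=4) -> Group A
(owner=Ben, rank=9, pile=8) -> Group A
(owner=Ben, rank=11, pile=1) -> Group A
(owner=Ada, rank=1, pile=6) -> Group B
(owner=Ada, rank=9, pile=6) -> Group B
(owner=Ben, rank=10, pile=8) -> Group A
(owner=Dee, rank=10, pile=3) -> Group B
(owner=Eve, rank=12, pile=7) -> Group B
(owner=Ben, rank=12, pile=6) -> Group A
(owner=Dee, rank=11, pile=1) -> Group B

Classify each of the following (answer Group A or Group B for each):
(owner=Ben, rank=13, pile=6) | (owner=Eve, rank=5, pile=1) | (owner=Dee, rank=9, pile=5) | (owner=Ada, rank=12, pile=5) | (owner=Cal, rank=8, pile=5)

Group A, Group B, Group B, Group B, Group B

The rule appears to be: owner is Ben.
(owner=Ben, rank=13, pile=6): owner is Ben — passes, so Group A.
(owner=Eve, rank=5, pile=1): owner is Eve — doesn't qualify, so Group B.
(owner=Dee, rank=9, pile=5): owner is Dee — doesn't qualify, so Group B.
(owner=Ada, rank=12, pile=5): owner is Ada — doesn't qualify, so Group B.
(owner=Cal, rank=8, pile=5): owner is Cal — doesn't qualify, so Group B.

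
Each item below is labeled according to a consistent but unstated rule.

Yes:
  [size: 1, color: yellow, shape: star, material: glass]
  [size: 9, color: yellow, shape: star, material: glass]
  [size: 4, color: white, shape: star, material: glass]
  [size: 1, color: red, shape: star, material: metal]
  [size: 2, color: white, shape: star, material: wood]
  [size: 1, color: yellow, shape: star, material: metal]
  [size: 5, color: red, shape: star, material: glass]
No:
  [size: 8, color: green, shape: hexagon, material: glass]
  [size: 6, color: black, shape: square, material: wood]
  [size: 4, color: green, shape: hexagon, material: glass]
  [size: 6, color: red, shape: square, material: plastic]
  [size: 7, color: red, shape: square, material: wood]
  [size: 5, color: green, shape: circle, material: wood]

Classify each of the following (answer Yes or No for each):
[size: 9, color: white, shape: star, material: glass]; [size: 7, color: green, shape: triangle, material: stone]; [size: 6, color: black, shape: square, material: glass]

Checking candidate rules against both groups, what survives is: shape is star.

Yes, No, No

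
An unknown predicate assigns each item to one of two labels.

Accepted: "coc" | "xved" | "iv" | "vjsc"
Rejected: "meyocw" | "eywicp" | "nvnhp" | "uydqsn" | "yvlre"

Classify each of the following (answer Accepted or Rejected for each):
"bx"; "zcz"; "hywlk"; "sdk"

Accepted, Accepted, Rejected, Accepted

The pattern is that an item is 'Accepted' exactly when: length ≤ 4.
"bx": length 2, matches → Accepted. "zcz": length 3, matches → Accepted. "hywlk": length 5, does not satisfy this → Rejected. "sdk": length 3, matches → Accepted.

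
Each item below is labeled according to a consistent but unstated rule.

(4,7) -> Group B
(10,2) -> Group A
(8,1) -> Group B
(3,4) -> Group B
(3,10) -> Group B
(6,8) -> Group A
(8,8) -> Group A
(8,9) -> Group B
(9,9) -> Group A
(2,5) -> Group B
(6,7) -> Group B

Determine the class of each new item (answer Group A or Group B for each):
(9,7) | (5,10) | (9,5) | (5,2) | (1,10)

Group A, Group B, Group A, Group B, Group B

The distinguishing property — sum is even — holds for all the 'Group A' cases and none of the 'Group B' cases.
(9,7): 9+7 = 16, meets the rule → Group A. (5,10): 5+10 = 15, does not fit → Group B. (9,5): 9+5 = 14, meets the rule → Group A. (5,2): 5+2 = 7, does not fit → Group B. (1,10): 1+10 = 11, does not fit → Group B.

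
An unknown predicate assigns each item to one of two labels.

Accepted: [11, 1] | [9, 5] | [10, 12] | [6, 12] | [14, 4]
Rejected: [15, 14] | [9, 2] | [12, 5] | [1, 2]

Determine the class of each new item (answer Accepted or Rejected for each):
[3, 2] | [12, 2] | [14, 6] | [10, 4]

Every 'Accepted' example satisfies: sum is even. None of the 'Rejected' examples do.
[3, 2]: 3+2 = 5 — doesn't match, so Rejected.
[12, 2]: 12+2 = 14 — matches, so Accepted.
[14, 6]: 14+6 = 20 — matches, so Accepted.
[10, 4]: 10+4 = 14 — matches, so Accepted.

Rejected, Accepted, Accepted, Accepted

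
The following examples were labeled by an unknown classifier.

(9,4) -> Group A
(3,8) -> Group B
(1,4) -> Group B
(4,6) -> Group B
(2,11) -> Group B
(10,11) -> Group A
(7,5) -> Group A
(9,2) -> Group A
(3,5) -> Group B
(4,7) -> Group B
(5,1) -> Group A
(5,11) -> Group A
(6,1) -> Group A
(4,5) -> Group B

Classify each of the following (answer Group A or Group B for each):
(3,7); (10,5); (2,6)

Group B, Group A, Group B

The simplest hypothesis consistent with all the labels is: first ≥ 5.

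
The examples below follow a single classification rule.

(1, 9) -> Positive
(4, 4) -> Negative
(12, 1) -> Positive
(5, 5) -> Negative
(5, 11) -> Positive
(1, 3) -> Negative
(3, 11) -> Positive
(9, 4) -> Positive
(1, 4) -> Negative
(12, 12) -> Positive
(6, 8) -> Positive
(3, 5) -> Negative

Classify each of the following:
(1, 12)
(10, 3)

Positive, Positive

'Positive' ⟺ max ≥ 6.
(1, 12): max 12, qualifies → Positive. (10, 3): max 10, qualifies → Positive.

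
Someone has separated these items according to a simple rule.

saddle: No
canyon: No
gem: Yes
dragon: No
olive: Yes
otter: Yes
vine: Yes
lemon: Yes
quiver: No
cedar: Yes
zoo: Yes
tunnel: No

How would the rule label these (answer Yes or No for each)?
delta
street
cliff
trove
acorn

The distinguishing property — length ≤ 5 — holds for all the 'Yes' cases and none of the 'No' cases.
delta — length 5, hence Yes.
street — length 6, hence No.
cliff — length 5, hence Yes.
trove — length 5, hence Yes.
acorn — length 5, hence Yes.

Yes, No, Yes, Yes, Yes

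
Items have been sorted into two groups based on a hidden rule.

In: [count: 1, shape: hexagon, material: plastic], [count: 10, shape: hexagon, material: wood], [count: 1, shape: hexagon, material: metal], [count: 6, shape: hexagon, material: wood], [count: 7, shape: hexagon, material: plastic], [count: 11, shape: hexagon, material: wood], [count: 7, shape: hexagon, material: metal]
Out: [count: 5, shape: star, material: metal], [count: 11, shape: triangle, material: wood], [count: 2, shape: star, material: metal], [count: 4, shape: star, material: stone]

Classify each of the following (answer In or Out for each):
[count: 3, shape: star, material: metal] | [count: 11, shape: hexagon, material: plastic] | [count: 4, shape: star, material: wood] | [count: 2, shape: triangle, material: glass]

Out, In, Out, Out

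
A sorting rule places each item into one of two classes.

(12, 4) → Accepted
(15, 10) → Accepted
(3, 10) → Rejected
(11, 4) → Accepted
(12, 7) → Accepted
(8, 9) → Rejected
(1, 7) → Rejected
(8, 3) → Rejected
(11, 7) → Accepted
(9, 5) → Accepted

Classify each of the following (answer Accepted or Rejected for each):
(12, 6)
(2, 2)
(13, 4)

The common property of the 'Accepted' items is: first ≥ 9. No 'Rejected' item has it.
(12, 6): first 12, passes → Accepted. (2, 2): first 2, doesn't qualify → Rejected. (13, 4): first 13, passes → Accepted.

Accepted, Rejected, Accepted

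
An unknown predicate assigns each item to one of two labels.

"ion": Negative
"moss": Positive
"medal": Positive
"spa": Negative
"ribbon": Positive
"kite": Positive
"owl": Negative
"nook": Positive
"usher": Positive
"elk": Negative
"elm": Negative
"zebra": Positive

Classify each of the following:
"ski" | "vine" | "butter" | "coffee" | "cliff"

The classifier is using: length ≥ 4.
"ski" — length 3, hence Negative. "vine" — length 4, hence Positive. "butter" — length 6, hence Positive. "coffee" — length 6, hence Positive. "cliff" — length 5, hence Positive.

Negative, Positive, Positive, Positive, Positive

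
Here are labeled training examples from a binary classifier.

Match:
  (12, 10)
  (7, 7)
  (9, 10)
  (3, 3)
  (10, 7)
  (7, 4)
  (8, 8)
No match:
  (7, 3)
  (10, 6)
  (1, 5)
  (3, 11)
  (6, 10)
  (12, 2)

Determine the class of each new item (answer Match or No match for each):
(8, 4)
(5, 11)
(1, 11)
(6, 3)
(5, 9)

One predicate separates the groups cleanly: |first − second| ≤ 3.

No match, No match, No match, Match, No match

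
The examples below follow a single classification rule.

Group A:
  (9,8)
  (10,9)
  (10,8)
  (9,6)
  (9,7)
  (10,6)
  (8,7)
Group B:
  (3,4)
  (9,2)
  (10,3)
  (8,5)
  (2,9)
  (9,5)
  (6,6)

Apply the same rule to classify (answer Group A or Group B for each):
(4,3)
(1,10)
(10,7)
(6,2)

Group B, Group B, Group A, Group B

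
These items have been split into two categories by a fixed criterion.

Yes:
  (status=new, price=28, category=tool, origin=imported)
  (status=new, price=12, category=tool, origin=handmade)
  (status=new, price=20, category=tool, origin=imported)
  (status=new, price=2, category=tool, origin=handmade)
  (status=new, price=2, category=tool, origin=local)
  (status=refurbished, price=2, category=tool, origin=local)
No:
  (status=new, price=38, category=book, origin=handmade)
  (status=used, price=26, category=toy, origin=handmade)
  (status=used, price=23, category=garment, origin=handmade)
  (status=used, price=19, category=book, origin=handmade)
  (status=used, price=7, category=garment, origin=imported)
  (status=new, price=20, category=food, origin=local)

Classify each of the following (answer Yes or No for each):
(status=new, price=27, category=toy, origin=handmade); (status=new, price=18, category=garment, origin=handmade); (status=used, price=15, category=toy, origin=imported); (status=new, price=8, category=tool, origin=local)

Rule: category is tool. This holds for each 'Yes' example and fails for each 'No' one.
(status=new, price=27, category=toy, origin=handmade) — category is toy, hence No. (status=new, price=18, category=garment, origin=handmade) — category is garment, hence No. (status=used, price=15, category=toy, origin=imported) — category is toy, hence No. (status=new, price=8, category=tool, origin=local) — category is tool, hence Yes.

No, No, No, Yes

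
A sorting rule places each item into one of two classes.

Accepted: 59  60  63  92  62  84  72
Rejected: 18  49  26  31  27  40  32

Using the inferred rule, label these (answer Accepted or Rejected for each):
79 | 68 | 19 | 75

Accepted, Accepted, Rejected, Accepted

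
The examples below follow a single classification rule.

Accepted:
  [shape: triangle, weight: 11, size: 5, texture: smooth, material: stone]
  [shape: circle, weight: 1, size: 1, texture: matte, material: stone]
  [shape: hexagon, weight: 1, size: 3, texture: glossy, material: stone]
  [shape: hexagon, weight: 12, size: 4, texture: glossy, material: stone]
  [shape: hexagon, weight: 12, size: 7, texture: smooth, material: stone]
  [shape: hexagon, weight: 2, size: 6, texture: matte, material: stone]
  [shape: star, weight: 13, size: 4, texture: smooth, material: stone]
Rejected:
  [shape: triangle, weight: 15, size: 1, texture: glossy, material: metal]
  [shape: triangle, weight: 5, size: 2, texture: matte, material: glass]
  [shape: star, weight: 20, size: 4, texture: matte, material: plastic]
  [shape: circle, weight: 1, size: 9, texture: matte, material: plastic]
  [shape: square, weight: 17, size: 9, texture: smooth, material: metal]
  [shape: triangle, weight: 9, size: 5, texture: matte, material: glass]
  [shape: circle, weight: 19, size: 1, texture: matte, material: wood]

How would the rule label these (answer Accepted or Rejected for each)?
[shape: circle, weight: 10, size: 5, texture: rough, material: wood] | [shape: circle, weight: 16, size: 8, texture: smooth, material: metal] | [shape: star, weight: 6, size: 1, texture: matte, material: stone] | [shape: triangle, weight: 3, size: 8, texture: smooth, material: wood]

Rejected, Rejected, Accepted, Rejected

One predicate separates the groups cleanly: material is stone.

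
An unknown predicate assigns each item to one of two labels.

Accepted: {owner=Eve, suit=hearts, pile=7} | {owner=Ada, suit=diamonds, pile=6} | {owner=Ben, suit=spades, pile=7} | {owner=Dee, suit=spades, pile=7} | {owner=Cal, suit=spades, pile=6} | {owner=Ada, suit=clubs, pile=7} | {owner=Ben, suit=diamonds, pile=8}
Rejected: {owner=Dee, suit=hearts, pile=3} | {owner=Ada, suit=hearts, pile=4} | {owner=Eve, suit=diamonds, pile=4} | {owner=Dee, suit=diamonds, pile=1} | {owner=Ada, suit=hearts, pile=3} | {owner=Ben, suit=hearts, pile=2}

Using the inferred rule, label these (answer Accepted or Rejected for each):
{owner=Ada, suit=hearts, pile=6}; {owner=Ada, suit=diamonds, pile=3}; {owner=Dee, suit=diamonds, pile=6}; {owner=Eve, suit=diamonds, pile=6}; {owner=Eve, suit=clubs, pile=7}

Accepted, Rejected, Accepted, Accepted, Accepted

Every 'Accepted' example satisfies: pile ≥ 6. None of the 'Rejected' examples do.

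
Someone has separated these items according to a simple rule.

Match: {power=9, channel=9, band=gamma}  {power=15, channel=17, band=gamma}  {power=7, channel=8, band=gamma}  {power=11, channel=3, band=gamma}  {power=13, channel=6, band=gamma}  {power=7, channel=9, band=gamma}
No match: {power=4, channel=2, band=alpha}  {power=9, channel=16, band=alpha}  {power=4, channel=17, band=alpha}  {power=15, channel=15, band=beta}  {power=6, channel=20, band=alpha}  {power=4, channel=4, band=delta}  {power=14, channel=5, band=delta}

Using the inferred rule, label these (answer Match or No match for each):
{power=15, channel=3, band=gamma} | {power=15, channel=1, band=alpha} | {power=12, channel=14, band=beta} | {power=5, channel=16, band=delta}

Match, No match, No match, No match

One predicate separates the groups cleanly: band is gamma.
{power=15, channel=3, band=gamma} — band is gamma, hence Match. {power=15, channel=1, band=alpha} — band is alpha, hence No match. {power=12, channel=14, band=beta} — band is beta, hence No match. {power=5, channel=16, band=delta} — band is delta, hence No match.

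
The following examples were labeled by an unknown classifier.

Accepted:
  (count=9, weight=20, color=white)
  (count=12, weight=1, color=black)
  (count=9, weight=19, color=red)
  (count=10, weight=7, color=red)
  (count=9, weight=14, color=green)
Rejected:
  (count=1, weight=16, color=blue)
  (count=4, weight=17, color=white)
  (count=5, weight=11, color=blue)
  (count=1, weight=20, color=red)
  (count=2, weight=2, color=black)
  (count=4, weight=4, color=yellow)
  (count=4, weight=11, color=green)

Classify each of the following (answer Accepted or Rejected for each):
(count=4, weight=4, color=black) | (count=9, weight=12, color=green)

Rejected, Accepted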